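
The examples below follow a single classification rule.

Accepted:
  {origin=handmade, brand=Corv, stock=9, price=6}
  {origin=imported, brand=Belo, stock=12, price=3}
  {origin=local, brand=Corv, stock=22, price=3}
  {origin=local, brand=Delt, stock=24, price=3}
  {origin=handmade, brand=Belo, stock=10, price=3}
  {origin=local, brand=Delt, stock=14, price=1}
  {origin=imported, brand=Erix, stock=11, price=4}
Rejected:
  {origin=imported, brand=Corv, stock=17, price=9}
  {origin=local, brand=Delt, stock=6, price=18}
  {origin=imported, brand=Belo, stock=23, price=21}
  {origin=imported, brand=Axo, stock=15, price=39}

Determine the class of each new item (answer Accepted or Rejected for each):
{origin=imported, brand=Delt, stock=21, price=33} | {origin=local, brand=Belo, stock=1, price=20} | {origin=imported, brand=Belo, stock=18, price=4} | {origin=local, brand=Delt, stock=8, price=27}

Rejected, Rejected, Accepted, Rejected

A rule that fits every label: price ≤ 6 — true of each 'Accepted' example, false of each 'Rejected' one.
Rejected: {origin=imported, brand=Delt, stock=21, price=33}, since price = 33.
Rejected: {origin=local, brand=Belo, stock=1, price=20}, since price = 20.
Accepted: {origin=imported, brand=Belo, stock=18, price=4}, since price = 4.
Rejected: {origin=local, brand=Delt, stock=8, price=27}, since price = 27.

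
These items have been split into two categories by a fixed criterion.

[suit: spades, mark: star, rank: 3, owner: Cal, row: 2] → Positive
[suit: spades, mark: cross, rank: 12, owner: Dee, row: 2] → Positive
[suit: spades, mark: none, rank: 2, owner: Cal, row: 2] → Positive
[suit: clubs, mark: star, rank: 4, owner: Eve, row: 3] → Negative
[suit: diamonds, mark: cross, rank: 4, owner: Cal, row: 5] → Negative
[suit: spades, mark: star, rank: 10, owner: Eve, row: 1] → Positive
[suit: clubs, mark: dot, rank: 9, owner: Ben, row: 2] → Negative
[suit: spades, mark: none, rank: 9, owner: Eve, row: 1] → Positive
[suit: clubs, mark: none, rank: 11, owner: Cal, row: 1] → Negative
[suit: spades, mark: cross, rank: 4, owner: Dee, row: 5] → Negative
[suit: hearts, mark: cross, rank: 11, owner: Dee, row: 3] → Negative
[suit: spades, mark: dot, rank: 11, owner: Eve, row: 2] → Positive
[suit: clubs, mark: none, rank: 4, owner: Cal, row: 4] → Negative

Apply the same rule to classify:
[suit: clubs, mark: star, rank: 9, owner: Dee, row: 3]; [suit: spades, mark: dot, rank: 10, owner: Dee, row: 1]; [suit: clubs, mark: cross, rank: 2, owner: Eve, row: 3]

A rule that fits every label: suit is spades AND row ≤ 2 — true of each 'Positive' example, false of each 'Negative' one.
Negative: [suit: clubs, mark: star, rank: 9, owner: Dee, row: 3], since suit is clubs, row = 3.
Positive: [suit: spades, mark: dot, rank: 10, owner: Dee, row: 1], since suit is spades, row = 1.
Negative: [suit: clubs, mark: cross, rank: 2, owner: Eve, row: 3], since suit is clubs, row = 3.

Negative, Positive, Negative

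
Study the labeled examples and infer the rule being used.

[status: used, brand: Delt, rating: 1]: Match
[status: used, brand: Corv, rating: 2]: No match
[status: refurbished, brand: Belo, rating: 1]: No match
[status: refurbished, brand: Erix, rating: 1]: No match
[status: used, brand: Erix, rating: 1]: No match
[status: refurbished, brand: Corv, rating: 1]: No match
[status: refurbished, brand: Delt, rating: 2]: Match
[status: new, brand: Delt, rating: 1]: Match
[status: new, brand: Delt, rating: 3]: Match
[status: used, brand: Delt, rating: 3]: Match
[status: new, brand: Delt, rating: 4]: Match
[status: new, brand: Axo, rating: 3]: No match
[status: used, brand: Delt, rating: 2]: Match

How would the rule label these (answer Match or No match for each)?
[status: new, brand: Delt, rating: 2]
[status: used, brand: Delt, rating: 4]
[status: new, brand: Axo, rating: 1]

All 'Match' examples share one property — brand is Delt — and every 'No match' example lacks it.
[status: new, brand: Delt, rating: 2] — brand is Delt, hence Match. [status: used, brand: Delt, rating: 4] — brand is Delt, hence Match. [status: new, brand: Axo, rating: 1] — brand is Axo, hence No match.

Match, Match, No match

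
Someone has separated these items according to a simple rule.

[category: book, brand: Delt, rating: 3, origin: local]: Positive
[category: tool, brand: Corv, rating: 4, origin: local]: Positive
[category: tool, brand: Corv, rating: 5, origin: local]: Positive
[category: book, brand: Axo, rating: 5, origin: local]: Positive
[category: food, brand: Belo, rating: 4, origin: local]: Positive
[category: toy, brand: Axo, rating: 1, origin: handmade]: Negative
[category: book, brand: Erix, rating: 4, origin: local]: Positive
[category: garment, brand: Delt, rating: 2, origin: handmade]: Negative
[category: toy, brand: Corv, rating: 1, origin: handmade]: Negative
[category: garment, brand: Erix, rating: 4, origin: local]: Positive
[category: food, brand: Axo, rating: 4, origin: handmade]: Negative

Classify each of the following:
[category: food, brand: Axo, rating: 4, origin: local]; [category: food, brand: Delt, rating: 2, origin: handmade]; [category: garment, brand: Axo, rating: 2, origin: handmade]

The simplest hypothesis consistent with all the labels is: origin is local.

Positive, Negative, Negative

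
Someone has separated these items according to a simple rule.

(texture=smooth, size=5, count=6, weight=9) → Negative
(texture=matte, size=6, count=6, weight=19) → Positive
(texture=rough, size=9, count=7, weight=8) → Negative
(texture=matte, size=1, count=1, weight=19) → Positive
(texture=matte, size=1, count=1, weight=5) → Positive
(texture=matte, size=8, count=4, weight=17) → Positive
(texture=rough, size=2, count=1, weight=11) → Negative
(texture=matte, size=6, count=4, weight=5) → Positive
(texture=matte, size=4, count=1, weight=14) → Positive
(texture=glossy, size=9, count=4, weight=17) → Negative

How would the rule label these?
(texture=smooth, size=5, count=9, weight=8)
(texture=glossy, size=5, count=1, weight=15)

Negative, Negative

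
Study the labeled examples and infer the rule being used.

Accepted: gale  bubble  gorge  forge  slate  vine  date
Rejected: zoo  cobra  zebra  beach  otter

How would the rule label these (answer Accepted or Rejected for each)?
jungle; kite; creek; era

'Accepted' ⟺ ends with 'e'.
jungle: Accepted (ends with 'e').
kite: Accepted (ends with 'e').
creek: Rejected (ends with 'k').
era: Rejected (ends with 'a').

Accepted, Accepted, Rejected, Rejected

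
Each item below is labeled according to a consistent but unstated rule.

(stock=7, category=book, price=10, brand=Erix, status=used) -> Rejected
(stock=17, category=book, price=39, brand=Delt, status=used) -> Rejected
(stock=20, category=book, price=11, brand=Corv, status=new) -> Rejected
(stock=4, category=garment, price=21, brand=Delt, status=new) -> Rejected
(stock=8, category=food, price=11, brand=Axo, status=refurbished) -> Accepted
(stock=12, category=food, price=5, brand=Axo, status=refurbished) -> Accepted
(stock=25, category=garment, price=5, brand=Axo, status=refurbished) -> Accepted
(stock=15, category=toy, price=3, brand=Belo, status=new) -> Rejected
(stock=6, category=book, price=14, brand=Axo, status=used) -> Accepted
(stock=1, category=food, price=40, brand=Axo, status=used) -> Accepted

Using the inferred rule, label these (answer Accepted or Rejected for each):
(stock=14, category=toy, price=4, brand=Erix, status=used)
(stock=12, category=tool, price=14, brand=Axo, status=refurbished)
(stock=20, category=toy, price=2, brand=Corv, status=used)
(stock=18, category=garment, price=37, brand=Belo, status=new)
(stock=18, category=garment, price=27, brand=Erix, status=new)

Rejected, Accepted, Rejected, Rejected, Rejected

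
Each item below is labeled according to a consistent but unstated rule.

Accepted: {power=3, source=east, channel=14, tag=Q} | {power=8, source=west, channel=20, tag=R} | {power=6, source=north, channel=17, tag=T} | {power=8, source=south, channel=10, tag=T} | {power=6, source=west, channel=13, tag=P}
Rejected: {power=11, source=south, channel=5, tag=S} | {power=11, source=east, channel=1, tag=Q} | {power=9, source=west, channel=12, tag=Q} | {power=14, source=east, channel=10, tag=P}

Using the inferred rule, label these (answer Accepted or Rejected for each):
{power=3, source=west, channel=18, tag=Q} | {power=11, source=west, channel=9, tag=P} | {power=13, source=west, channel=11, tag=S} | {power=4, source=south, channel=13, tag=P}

Accepted, Rejected, Rejected, Accepted

Rule: power ≤ 8. This holds for each 'Accepted' example and fails for each 'Rejected' one.
{power=3, source=west, channel=18, tag=Q}: power = 3, meets the rule → Accepted. {power=11, source=west, channel=9, tag=P}: power = 11, fails the rule → Rejected. {power=13, source=west, channel=11, tag=S}: power = 13, fails the rule → Rejected. {power=4, source=south, channel=13, tag=P}: power = 4, meets the rule → Accepted.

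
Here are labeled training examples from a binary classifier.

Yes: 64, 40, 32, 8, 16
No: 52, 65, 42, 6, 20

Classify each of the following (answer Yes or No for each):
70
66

The common property of the 'Yes' items is: multiple of 8. No 'No' item has it.
70: No (70 = 8·8 + 6).
66: No (66 = 8·8 + 2).

No, No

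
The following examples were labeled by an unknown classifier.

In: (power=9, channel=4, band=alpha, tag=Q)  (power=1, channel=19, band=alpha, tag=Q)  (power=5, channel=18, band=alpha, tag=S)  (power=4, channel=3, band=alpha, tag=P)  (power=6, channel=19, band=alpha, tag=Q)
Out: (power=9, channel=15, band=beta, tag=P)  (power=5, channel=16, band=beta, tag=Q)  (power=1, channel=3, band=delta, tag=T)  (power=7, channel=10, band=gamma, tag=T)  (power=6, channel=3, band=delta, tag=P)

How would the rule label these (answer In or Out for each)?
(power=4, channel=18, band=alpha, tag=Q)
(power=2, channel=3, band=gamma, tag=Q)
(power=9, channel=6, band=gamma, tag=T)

Rule: band is alpha. This holds for each 'In' example and fails for each 'Out' one.
(power=4, channel=18, band=alpha, tag=Q): band is alpha, fits → In.
(power=2, channel=3, band=gamma, tag=Q): band is gamma, lacks this property → Out.
(power=9, channel=6, band=gamma, tag=T): band is gamma, lacks this property → Out.

In, Out, Out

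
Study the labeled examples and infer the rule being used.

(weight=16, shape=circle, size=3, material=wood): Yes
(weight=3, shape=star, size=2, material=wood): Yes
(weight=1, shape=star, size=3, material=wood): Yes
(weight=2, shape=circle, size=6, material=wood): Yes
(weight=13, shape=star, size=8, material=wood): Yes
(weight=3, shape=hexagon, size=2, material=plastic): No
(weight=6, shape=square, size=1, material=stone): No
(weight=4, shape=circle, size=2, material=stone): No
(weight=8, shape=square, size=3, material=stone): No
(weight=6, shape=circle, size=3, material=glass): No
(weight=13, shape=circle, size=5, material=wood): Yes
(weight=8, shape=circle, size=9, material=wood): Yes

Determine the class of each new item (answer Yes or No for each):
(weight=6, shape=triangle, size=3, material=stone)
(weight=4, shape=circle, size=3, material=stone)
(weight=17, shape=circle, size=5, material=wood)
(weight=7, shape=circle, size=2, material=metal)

No, No, Yes, No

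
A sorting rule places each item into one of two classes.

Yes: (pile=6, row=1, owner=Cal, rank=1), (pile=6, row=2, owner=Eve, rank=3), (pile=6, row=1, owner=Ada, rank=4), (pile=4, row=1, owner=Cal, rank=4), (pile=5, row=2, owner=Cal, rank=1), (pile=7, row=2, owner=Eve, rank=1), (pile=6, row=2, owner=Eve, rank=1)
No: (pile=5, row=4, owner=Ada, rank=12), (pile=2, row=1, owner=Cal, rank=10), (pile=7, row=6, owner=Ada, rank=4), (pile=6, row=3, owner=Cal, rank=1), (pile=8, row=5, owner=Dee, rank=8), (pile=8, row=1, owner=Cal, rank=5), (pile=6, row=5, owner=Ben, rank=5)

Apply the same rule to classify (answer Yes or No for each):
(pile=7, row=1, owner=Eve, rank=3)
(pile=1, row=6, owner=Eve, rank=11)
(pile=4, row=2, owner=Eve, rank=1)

The simplest hypothesis consistent with all the labels is: row ≤ 2 AND rank ≤ 4.
(pile=7, row=1, owner=Eve, rank=3) — row = 1, rank = 3, hence Yes.
(pile=1, row=6, owner=Eve, rank=11) — row = 6, rank = 11, hence No.
(pile=4, row=2, owner=Eve, rank=1) — row = 2, rank = 1, hence Yes.

Yes, No, Yes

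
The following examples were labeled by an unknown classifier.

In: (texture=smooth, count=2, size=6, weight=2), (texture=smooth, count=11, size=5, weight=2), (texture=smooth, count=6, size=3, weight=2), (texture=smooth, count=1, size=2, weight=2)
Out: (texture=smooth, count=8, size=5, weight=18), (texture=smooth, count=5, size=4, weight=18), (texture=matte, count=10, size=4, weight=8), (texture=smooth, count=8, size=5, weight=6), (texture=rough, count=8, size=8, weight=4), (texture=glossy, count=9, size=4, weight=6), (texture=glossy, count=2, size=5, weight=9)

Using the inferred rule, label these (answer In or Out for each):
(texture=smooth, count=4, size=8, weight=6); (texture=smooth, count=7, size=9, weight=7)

Out, Out

The classifier is using: weight = 2.
(texture=smooth, count=4, size=8, weight=6): weight = 6, fails the rule → Out.
(texture=smooth, count=7, size=9, weight=7): weight = 7, fails the rule → Out.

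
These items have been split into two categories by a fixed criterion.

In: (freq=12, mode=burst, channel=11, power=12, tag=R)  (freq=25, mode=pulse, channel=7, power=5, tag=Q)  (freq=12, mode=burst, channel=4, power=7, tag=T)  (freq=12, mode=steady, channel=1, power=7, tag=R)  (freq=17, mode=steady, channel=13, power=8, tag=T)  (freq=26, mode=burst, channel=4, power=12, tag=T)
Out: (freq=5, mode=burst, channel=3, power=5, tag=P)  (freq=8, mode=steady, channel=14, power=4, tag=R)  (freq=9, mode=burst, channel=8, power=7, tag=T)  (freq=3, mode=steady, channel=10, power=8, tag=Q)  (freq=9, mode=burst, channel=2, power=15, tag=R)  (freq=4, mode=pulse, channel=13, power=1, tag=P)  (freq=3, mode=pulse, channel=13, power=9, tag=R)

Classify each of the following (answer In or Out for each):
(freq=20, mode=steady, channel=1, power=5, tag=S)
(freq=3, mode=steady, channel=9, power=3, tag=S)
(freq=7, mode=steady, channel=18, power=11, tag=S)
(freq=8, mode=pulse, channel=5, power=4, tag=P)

The rule appears to be: freq ≥ 12.

In, Out, Out, Out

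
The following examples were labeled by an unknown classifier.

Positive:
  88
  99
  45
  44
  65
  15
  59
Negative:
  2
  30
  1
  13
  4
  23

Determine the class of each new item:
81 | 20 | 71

One predicate separates the groups cleanly: digit sum ≥ 6.

Positive, Negative, Positive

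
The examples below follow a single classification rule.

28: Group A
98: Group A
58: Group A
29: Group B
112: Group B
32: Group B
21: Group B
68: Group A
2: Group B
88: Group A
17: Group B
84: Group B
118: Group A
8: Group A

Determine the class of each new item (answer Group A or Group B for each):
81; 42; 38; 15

Group B, Group B, Group A, Group B

The pattern is that an item is 'Group A' exactly when: ends in digit 8.
81: last digit 1 — does not satisfy this, so Group B.
42: last digit 2 — does not satisfy this, so Group B.
38: last digit 8 — qualifies, so Group A.
15: last digit 5 — does not satisfy this, so Group B.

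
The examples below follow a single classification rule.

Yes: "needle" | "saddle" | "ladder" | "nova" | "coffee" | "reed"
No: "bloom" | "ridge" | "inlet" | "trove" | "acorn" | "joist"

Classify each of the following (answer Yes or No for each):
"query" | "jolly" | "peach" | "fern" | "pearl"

A rule that fits every label: even length — true of each 'Yes' example, false of each 'No' one.
"query": No (length 5). "jolly": No (length 5). "peach": No (length 5). "fern": Yes (length 4). "pearl": No (length 5).

No, No, No, Yes, No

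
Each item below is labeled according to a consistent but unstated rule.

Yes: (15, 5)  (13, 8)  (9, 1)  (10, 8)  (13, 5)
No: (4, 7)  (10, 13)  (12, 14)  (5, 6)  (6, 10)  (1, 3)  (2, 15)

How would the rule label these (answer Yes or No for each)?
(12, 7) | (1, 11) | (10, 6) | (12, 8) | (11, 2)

Yes, No, Yes, Yes, Yes

The classifier is using: first > second.
(12, 7) → 12 > 7 → Yes.
(1, 11) → 1 < 11 → No.
(10, 6) → 10 > 6 → Yes.
(12, 8) → 12 > 8 → Yes.
(11, 2) → 11 > 2 → Yes.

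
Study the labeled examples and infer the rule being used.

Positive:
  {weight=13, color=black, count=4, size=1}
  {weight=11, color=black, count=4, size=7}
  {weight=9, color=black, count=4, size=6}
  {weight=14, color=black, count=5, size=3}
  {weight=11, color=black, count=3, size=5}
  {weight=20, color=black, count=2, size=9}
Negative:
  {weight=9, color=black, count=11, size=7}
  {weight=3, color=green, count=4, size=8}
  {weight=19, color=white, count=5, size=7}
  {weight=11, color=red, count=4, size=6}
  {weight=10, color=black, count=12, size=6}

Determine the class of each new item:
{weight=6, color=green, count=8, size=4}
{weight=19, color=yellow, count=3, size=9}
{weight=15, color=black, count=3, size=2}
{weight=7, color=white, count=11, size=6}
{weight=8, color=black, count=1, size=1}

Negative, Negative, Positive, Negative, Positive

A rule that fits every label: color is black AND count ≤ 5 — true of each 'Positive' example, false of each 'Negative' one.
{weight=6, color=green, count=8, size=4} → color is green, count = 8 → Negative. {weight=19, color=yellow, count=3, size=9} → color is yellow, count = 3 → Negative. {weight=15, color=black, count=3, size=2} → color is black, count = 3 → Positive. {weight=7, color=white, count=11, size=6} → color is white, count = 11 → Negative. {weight=8, color=black, count=1, size=1} → color is black, count = 1 → Positive.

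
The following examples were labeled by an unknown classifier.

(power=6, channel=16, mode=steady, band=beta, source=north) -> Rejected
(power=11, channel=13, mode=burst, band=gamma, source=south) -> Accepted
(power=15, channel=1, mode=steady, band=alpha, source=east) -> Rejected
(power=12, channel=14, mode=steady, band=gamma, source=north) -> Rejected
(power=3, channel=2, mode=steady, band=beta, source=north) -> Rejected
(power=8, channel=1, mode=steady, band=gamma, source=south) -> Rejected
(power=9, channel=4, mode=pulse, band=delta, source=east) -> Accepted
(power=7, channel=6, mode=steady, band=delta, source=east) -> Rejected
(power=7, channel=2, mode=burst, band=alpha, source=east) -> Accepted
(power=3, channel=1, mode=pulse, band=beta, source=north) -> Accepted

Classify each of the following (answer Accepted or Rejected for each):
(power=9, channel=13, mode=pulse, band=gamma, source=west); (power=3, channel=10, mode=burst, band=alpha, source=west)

Accepted, Accepted

A rule that fits every label: mode is not steady — true of each 'Accepted' example, false of each 'Rejected' one.
(power=9, channel=13, mode=pulse, band=gamma, source=west): mode is pulse, checks out → Accepted. (power=3, channel=10, mode=burst, band=alpha, source=west): mode is burst, checks out → Accepted.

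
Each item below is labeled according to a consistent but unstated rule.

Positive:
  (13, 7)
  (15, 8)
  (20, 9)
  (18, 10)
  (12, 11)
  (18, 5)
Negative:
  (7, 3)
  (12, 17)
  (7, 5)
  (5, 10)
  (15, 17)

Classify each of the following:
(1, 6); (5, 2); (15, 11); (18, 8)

Negative, Negative, Positive, Positive

The common property of the 'Positive' items is: first > second AND sum ≥ 15. No 'Negative' item has it.
(1, 6): 1 < 6, 1+6 = 7 — fails the rule, so Negative.
(5, 2): 5 > 2, 5+2 = 7 — fails the rule, so Negative.
(15, 11): 15 > 11, 15+11 = 26 — qualifies, so Positive.
(18, 8): 18 > 8, 18+8 = 26 — qualifies, so Positive.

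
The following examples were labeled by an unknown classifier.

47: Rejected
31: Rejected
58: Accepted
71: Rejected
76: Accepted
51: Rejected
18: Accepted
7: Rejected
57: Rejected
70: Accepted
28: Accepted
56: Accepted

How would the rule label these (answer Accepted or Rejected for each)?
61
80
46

Rejected, Accepted, Accepted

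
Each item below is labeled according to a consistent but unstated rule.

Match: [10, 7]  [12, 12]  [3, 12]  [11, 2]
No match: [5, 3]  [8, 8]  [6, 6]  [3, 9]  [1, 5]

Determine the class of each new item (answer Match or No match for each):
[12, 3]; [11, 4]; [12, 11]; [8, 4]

'Match' ⟺ max ≥ 10.
Match: [12, 3], since max 12.
Match: [11, 4], since max 11.
Match: [12, 11], since max 12.
No match: [8, 4], since max 8.

Match, Match, Match, No match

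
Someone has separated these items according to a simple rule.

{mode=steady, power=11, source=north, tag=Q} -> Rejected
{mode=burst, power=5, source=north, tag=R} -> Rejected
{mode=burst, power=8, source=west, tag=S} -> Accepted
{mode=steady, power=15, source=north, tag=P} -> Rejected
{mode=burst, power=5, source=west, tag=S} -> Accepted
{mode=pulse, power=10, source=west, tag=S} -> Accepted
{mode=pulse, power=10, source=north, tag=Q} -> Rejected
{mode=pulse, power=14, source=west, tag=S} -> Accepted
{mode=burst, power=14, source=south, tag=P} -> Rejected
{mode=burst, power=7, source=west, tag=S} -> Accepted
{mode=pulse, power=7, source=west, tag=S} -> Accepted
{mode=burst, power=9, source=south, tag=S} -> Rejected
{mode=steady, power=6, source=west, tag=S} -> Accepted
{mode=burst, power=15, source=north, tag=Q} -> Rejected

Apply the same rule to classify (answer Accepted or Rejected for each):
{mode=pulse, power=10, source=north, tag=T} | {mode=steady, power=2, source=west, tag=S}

Every 'Accepted' example satisfies: source is west. None of the 'Rejected' examples do.
{mode=pulse, power=10, source=north, tag=T}: source is north — fails this test, so Rejected.
{mode=steady, power=2, source=west, tag=S}: source is west — qualifies, so Accepted.

Rejected, Accepted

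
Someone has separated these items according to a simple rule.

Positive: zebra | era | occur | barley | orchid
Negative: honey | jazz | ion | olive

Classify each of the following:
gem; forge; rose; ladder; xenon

Negative, Positive, Positive, Positive, Negative

The simplest hypothesis consistent with all the labels is: contains 'r'.
gem → no 'r' → Negative. forge → has 'r' → Positive. rose → has 'r' → Positive. ladder → has 'r' → Positive. xenon → no 'r' → Negative.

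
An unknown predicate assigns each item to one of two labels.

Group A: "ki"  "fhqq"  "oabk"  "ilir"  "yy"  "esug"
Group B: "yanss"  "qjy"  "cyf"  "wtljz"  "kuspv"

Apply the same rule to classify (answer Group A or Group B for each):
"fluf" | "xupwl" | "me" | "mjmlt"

The simplest hypothesis consistent with all the labels is: even length.

Group A, Group B, Group A, Group B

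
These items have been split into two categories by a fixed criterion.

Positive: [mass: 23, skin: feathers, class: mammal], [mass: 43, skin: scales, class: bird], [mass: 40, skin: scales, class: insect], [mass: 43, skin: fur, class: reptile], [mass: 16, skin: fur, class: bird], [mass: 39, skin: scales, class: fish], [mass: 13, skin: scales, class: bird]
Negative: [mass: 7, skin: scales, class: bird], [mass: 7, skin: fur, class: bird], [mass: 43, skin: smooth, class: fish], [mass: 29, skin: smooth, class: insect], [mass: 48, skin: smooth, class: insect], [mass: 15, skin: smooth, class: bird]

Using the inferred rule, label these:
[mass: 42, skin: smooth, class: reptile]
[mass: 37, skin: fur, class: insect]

Rule: skin is not smooth AND mass ≥ 13. This holds for each 'Positive' example and fails for each 'Negative' one.
Negative: [mass: 42, skin: smooth, class: reptile], since skin is smooth, mass = 42.
Positive: [mass: 37, skin: fur, class: insect], since skin is fur, mass = 37.

Negative, Positive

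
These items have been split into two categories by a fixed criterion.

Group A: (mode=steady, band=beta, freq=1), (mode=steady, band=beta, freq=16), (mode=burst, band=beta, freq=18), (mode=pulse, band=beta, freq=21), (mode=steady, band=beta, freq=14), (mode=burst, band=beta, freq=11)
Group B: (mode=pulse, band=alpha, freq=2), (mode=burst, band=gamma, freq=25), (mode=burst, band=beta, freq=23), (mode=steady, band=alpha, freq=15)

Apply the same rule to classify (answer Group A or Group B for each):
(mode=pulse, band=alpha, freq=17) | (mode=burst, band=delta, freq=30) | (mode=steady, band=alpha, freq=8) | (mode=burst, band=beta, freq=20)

Group B, Group B, Group B, Group A

'Group A' ⟺ band is beta AND freq ≤ 21.
(mode=pulse, band=alpha, freq=17): band is alpha, freq = 17 — does not fit, so Group B.
(mode=burst, band=delta, freq=30): band is delta, freq = 30 — does not fit, so Group B.
(mode=steady, band=alpha, freq=8): band is alpha, freq = 8 — does not fit, so Group B.
(mode=burst, band=beta, freq=20): band is beta, freq = 20 — passes, so Group A.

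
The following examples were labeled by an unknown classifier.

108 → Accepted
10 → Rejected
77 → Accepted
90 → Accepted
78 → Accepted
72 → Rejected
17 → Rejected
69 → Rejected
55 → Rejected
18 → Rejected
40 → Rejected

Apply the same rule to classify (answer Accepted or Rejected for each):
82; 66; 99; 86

The classifier is using: at least 77.
Accepted: 82, since 82 ≥ 77.
Rejected: 66, since 66 < 77.
Accepted: 99, since 99 ≥ 77.
Accepted: 86, since 86 ≥ 77.

Accepted, Rejected, Accepted, Accepted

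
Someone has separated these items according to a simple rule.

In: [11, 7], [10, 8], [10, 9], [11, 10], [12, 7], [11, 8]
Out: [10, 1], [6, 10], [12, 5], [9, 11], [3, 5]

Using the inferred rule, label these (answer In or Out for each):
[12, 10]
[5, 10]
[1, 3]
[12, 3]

In, Out, Out, Out

The rule appears to be: first > second AND sum ≥ 18.
[12, 10]: 12 > 10, 12+10 = 22, checks out → In.
[5, 10]: 5 < 10, 5+10 = 15, fails this test → Out.
[1, 3]: 1 < 3, 1+3 = 4, fails this test → Out.
[12, 3]: 12 > 3, 12+3 = 15, fails this test → Out.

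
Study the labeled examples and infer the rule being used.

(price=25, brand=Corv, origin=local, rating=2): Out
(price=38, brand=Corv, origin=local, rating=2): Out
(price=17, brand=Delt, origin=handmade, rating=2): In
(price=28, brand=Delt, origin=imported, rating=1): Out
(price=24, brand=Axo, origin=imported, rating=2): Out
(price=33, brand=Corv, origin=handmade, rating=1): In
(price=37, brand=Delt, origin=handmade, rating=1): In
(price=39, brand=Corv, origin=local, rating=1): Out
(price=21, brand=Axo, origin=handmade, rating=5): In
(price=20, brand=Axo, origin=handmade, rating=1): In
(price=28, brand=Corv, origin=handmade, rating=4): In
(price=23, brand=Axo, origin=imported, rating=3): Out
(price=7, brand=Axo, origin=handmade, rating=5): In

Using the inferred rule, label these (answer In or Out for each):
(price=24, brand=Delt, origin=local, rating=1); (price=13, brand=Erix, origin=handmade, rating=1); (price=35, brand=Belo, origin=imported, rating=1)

Out, In, Out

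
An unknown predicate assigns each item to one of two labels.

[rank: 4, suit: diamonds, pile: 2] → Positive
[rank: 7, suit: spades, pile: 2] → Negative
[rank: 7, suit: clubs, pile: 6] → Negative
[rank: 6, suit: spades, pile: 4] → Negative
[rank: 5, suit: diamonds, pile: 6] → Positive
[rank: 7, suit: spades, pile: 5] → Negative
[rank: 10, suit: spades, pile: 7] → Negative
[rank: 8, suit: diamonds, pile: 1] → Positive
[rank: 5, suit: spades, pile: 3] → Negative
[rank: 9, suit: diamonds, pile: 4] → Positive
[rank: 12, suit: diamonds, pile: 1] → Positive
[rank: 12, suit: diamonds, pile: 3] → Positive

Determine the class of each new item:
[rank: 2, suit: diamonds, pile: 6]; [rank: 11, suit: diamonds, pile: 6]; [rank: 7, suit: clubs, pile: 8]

Positive, Positive, Negative

Comparing the two groups points to one rule — suit is diamonds.
[rank: 2, suit: diamonds, pile: 6] → suit is diamonds → Positive.
[rank: 11, suit: diamonds, pile: 6] → suit is diamonds → Positive.
[rank: 7, suit: clubs, pile: 8] → suit is clubs → Negative.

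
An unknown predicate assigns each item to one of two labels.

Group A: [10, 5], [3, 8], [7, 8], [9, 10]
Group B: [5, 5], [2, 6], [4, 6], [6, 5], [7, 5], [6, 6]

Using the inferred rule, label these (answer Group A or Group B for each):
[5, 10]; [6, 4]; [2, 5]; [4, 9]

A rule that fits every label: max ≥ 8 — true of each 'Group A' example, false of each 'Group B' one.
Group A: [5, 10], since max 10. Group B: [6, 4], since max 6. Group B: [2, 5], since max 5. Group A: [4, 9], since max 9.

Group A, Group B, Group B, Group A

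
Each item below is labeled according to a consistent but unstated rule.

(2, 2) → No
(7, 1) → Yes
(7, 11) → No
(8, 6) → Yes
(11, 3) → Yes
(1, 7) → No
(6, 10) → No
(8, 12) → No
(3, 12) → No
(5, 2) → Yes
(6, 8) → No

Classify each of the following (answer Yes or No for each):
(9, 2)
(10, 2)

The classifier is using: first > second.
(9, 2): 9 > 2, matches → Yes. (10, 2): 10 > 2, matches → Yes.

Yes, Yes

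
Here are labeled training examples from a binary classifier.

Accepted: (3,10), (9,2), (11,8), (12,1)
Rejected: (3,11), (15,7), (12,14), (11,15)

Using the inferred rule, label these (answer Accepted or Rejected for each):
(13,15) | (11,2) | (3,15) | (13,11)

Rejected, Accepted, Rejected, Rejected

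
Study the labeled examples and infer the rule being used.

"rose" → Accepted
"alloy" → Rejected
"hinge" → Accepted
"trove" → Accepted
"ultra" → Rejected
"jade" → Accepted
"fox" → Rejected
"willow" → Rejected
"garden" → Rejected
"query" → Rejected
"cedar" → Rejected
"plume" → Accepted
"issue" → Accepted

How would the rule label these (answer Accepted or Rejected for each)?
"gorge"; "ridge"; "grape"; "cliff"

Accepted, Accepted, Accepted, Rejected

Looking at the examples, the only property every 'Accepted' case has and every 'Rejected' case lacks is: ends with 'e'.
"gorge": Accepted (ends with 'e').
"ridge": Accepted (ends with 'e').
"grape": Accepted (ends with 'e').
"cliff": Rejected (ends with 'f').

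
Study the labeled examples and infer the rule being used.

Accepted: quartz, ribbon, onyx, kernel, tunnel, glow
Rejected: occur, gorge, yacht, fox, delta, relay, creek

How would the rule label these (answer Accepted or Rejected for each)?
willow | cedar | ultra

Accepted, Rejected, Rejected

A rule that fits every label: even length — true of each 'Accepted' example, false of each 'Rejected' one.
willow: Accepted (length 6).
cedar: Rejected (length 5).
ultra: Rejected (length 5).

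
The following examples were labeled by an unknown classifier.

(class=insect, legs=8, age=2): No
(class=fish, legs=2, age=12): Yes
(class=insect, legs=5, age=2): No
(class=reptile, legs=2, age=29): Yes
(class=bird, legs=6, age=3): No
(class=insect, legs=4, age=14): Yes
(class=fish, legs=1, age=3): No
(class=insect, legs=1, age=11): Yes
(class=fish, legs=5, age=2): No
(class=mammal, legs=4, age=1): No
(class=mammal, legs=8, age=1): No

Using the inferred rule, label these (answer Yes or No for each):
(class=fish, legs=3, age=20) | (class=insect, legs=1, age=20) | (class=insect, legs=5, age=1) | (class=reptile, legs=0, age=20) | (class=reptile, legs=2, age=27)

All 'Yes' examples share one property — age ≥ 11 — and every 'No' example lacks it.
Yes: (class=fish, legs=3, age=20), since age = 20.
Yes: (class=insect, legs=1, age=20), since age = 20.
No: (class=insect, legs=5, age=1), since age = 1.
Yes: (class=reptile, legs=0, age=20), since age = 20.
Yes: (class=reptile, legs=2, age=27), since age = 27.

Yes, Yes, No, Yes, Yes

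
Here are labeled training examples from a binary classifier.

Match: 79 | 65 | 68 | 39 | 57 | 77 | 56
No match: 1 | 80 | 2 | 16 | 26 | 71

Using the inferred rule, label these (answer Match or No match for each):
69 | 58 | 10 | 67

Match, Match, No match, Match

A rule that fits every label: digit sum ≥ 9 — true of each 'Match' example, false of each 'No match' one.
Match: 69, since digit sum 6+9 = 15.
Match: 58, since digit sum 5+8 = 13.
No match: 10, since digit sum 1+0 = 1.
Match: 67, since digit sum 6+7 = 13.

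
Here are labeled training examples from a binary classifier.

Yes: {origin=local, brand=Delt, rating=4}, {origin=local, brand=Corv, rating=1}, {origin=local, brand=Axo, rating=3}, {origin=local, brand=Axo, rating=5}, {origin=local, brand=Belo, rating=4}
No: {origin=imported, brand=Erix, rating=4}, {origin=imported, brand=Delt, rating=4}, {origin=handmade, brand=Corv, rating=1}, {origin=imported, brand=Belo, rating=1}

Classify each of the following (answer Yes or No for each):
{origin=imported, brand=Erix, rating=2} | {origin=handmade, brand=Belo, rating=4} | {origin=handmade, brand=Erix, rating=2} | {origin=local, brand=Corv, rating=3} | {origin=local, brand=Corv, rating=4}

Rule: origin is local. This holds for each 'Yes' example and fails for each 'No' one.
{origin=imported, brand=Erix, rating=2}: origin is imported — doesn't qualify, so No. {origin=handmade, brand=Belo, rating=4}: origin is handmade — doesn't qualify, so No. {origin=handmade, brand=Erix, rating=2}: origin is handmade — doesn't qualify, so No. {origin=local, brand=Corv, rating=3}: origin is local — has this property, so Yes. {origin=local, brand=Corv, rating=4}: origin is local — has this property, so Yes.

No, No, No, Yes, Yes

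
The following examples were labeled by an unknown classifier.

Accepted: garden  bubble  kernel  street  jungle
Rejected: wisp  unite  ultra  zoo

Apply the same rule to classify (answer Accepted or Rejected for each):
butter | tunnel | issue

Every 'Accepted' example satisfies: length 6. None of the 'Rejected' examples do.

Accepted, Accepted, Rejected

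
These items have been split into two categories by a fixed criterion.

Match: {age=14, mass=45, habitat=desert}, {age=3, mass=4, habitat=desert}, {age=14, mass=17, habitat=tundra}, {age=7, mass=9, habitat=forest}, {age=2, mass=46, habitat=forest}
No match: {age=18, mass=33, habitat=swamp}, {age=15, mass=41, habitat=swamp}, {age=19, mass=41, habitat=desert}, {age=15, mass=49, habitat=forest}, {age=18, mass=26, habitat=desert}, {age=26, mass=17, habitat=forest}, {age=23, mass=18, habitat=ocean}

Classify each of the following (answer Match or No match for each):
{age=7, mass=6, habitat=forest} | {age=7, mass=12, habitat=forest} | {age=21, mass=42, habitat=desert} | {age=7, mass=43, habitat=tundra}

Match, Match, No match, Match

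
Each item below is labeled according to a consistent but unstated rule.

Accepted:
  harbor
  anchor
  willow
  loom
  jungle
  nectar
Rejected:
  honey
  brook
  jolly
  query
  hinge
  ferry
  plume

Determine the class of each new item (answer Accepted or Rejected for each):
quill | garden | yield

Rejected, Accepted, Rejected

One predicate separates the groups cleanly: even length.
quill → length 5 → Rejected.
garden → length 6 → Accepted.
yield → length 5 → Rejected.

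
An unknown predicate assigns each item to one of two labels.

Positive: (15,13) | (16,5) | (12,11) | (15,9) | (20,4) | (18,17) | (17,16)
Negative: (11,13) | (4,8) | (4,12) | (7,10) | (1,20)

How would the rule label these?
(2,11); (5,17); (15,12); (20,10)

All 'Positive' examples share one property — first > second — and every 'Negative' example lacks it.
Negative: (2,11), since 2 < 11. Negative: (5,17), since 5 < 17. Positive: (15,12), since 15 > 12. Positive: (20,10), since 20 > 10.

Negative, Negative, Positive, Positive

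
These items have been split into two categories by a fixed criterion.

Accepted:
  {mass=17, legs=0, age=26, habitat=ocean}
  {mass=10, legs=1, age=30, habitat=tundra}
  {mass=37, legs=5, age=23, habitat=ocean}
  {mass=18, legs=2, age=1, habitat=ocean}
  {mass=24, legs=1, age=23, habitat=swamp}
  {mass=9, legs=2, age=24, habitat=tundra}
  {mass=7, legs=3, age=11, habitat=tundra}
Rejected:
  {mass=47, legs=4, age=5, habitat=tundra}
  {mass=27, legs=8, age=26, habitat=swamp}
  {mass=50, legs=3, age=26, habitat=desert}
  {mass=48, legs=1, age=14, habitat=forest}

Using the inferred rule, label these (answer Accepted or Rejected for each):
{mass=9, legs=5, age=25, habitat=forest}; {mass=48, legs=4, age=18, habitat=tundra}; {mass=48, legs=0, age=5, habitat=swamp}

The pattern is that an item is 'Accepted' exactly when: mass ≤ 37 AND legs ≤ 5.
Accepted: {mass=9, legs=5, age=25, habitat=forest}, since mass = 9, legs = 5. Rejected: {mass=48, legs=4, age=18, habitat=tundra}, since mass = 48, legs = 4. Rejected: {mass=48, legs=0, age=5, habitat=swamp}, since mass = 48, legs = 0.

Accepted, Rejected, Rejected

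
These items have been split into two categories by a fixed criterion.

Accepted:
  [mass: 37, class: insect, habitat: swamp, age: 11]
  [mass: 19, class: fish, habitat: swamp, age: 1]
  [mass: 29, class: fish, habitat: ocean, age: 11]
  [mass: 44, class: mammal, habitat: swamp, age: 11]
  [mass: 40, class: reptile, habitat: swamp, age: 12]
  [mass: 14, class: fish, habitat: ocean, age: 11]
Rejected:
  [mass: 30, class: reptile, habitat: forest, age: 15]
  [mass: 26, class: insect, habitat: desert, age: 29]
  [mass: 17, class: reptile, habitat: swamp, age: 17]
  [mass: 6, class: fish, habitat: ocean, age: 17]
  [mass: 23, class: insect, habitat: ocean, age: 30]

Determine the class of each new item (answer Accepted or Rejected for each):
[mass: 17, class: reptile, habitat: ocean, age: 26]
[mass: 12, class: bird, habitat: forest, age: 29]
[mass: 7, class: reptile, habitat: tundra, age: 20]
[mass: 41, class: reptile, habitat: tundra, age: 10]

Rejected, Rejected, Rejected, Accepted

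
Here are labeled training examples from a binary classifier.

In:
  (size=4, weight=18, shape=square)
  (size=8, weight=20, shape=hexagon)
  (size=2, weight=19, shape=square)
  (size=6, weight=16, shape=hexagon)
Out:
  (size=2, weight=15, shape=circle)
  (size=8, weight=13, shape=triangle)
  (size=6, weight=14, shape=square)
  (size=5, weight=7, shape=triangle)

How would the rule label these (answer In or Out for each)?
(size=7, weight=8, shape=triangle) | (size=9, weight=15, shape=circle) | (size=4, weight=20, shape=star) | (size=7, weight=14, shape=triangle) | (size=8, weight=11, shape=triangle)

'In' ⟺ weight ≥ 16.
(size=7, weight=8, shape=triangle) → weight = 8 → Out. (size=9, weight=15, shape=circle) → weight = 15 → Out. (size=4, weight=20, shape=star) → weight = 20 → In. (size=7, weight=14, shape=triangle) → weight = 14 → Out. (size=8, weight=11, shape=triangle) → weight = 11 → Out.

Out, Out, In, Out, Out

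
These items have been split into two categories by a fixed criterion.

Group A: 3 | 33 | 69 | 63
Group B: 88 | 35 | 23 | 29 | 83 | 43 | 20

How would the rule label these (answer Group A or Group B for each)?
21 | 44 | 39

Group A, Group B, Group A

A rule that fits every label: multiple of 3 — true of each 'Group A' example, false of each 'Group B' one.
21: 21 = 3·7, satisfies this → Group A.
44: 44 = 3·14 + 2, does not satisfy this → Group B.
39: 39 = 3·13, satisfies this → Group A.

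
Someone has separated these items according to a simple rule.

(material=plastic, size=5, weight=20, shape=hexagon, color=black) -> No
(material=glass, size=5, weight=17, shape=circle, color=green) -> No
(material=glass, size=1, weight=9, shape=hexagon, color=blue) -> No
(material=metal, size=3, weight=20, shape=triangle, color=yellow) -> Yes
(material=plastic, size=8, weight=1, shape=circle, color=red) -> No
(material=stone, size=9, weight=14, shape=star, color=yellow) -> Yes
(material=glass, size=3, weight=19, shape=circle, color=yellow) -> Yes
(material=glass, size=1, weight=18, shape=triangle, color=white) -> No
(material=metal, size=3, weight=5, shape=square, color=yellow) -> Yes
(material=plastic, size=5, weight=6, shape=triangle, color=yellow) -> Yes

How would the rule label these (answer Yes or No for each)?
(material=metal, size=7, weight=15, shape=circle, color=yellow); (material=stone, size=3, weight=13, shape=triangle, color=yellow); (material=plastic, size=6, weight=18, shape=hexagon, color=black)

Yes, Yes, No

The common property of the 'Yes' items is: color is yellow. No 'No' item has it.
(material=metal, size=7, weight=15, shape=circle, color=yellow) — color is yellow, hence Yes.
(material=stone, size=3, weight=13, shape=triangle, color=yellow) — color is yellow, hence Yes.
(material=plastic, size=6, weight=18, shape=hexagon, color=black) — color is black, hence No.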